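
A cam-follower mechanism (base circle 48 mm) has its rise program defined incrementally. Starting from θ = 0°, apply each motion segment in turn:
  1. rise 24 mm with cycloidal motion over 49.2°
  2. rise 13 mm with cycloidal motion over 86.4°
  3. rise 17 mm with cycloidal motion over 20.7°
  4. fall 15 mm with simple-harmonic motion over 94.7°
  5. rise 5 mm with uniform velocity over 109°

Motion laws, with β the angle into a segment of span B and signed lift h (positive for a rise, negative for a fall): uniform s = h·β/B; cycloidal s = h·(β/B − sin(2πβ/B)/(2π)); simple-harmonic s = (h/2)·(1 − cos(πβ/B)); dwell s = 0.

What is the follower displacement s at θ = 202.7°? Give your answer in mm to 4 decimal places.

seg 1 [0°–49.2°] cycloidal, h=24: full span → s += 24 → s = 24.0000
seg 2 [49.2°–135.6°] cycloidal, h=13: full span → s += 13 → s = 37.0000
seg 3 [135.6°–156.3°] cycloidal, h=17: full span → s += 17 → s = 54.0000
seg 4 [156.3°–251°] simple-harmonic, h=-15: θ=202.7° here. β=46.4, B=94.7. -15/2·(1 − cos(π·0.4900)) = -7.2637 → s = 46.7363

46.7363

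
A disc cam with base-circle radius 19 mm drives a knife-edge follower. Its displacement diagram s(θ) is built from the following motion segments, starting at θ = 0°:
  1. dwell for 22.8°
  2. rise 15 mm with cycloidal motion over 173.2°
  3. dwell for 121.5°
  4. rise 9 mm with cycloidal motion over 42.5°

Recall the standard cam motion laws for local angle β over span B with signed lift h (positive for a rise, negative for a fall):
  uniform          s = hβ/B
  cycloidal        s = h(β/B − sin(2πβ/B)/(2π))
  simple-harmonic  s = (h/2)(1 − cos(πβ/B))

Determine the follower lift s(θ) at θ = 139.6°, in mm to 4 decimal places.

seg 1 [0°–22.8°] dwell: s stays 0.0000
seg 2 [22.8°–196°] cycloidal, h=15: θ=139.6° here. β=116.8, B=173.2. 15·(0.6744 − sin(2π·0.6744)/(2π)) = 12.2383 → s = 12.2383

12.2383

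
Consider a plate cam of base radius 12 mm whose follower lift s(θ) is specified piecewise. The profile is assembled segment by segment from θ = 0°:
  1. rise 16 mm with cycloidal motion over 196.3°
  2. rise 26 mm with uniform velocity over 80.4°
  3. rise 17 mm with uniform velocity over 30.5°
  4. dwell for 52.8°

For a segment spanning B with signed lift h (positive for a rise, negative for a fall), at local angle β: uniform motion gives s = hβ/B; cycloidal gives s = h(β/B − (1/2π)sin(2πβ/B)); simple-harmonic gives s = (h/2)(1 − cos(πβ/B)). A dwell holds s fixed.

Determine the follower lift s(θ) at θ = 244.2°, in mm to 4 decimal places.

seg 1 [0°–196.3°] cycloidal, h=16: full span → s += 16 → s = 16.0000
seg 2 [196.3°–276.7°] uniform, h=26: θ=244.2° here. β=47.9, B=80.4. 26·47.9/80.4 = 15.4900 → s = 31.4900

31.4900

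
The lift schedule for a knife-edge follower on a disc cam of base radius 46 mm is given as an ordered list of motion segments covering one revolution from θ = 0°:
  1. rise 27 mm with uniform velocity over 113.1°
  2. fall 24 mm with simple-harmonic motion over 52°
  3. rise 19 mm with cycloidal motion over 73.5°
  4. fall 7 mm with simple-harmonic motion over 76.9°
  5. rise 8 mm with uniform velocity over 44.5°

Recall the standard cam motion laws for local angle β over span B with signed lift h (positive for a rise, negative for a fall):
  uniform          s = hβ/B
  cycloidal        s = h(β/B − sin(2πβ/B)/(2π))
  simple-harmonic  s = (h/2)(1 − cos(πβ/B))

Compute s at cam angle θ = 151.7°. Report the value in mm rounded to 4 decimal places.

seg 1 [0°–113.1°] uniform, h=27: full span → s += 27 → s = 27.0000
seg 2 [113.1°–165.1°] simple-harmonic, h=-24: θ=151.7° here. β=38.6, B=52. -24/2·(1 − cos(π·0.7423)) = -20.2778 → s = 6.7222

6.7222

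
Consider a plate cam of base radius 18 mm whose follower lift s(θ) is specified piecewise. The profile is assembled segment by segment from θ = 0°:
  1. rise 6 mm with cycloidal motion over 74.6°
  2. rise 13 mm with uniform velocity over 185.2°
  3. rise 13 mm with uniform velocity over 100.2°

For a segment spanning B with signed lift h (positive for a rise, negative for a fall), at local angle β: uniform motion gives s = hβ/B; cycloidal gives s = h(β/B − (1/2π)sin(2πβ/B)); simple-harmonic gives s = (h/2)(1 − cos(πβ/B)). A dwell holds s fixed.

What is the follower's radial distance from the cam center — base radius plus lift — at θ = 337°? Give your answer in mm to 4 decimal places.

seg 1 [0°–74.6°] cycloidal, h=6: full span → s += 6 → s = 6.0000
seg 2 [74.6°–259.8°] uniform, h=13: full span → s += 13 → s = 19.0000
seg 3 [259.8°–360°] uniform, h=13: θ=337° here. β=77.2, B=100.2. 13·77.2/100.2 = 10.0160 → s = 29.0160
radial distance = base radius + s = 18 + 29.0160 = 47.0160

47.0160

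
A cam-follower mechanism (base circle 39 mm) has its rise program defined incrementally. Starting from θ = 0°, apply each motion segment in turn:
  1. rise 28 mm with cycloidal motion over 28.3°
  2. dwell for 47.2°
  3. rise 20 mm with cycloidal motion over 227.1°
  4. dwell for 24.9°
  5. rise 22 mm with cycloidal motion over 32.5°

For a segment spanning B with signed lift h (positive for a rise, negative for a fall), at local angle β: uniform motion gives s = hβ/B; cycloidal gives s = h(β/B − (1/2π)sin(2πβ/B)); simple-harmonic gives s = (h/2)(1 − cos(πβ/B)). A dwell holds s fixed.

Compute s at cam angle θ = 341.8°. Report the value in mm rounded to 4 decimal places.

seg 1 [0°–28.3°] cycloidal, h=28: full span → s += 28 → s = 28.0000
seg 2 [28.3°–75.5°] dwell: s stays 28.0000
seg 3 [75.5°–302.6°] cycloidal, h=20: full span → s += 20 → s = 48.0000
seg 4 [302.6°–327.5°] dwell: s stays 48.0000
seg 5 [327.5°–360°] cycloidal, h=22: θ=341.8° here. β=14.3, B=32.5. 22·(0.4400 − sin(2π·0.4400)/(2π)) = 8.3910 → s = 56.3910

56.3910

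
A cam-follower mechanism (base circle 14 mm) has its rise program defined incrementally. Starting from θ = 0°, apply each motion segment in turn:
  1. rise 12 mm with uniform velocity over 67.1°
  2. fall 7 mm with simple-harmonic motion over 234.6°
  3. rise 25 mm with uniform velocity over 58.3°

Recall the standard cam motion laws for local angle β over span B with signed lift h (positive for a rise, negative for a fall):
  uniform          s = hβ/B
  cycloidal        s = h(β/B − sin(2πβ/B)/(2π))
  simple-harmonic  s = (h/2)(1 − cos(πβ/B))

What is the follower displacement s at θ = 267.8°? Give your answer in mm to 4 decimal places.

seg 1 [0°–67.1°] uniform, h=12: full span → s += 12 → s = 12.0000
seg 2 [67.1°–301.7°] simple-harmonic, h=-7: θ=267.8° here. β=200.7, B=234.6. -7/2·(1 − cos(π·0.8555)) = -6.6455 → s = 5.3545

5.3545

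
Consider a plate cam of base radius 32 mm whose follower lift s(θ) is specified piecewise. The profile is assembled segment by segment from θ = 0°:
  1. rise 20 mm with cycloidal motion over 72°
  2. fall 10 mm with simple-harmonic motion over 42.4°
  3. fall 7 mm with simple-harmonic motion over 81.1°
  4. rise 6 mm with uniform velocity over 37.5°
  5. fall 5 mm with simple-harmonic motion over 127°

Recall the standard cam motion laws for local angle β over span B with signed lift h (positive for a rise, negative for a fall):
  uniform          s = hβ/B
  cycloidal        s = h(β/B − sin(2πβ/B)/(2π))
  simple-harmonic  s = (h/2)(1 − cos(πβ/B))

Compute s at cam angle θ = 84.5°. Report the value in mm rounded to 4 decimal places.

seg 1 [0°–72°] cycloidal, h=20: full span → s += 20 → s = 20.0000
seg 2 [72°–114.4°] simple-harmonic, h=-10: θ=84.5° here. β=12.5, B=42.4. -10/2·(1 − cos(π·0.2948)) = -1.9955 → s = 18.0045

18.0045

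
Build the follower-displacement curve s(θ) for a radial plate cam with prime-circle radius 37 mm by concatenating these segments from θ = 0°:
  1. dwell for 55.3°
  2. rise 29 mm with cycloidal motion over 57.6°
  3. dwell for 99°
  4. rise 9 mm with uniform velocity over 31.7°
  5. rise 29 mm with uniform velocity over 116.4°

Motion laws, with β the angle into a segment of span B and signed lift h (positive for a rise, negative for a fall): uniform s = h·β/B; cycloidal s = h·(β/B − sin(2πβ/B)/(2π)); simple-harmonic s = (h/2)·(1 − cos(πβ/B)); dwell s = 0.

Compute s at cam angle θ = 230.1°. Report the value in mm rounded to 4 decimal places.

seg 1 [0°–55.3°] dwell: s stays 0.0000
seg 2 [55.3°–112.9°] cycloidal, h=29: full span → s += 29 → s = 29.0000
seg 3 [112.9°–211.9°] dwell: s stays 29.0000
seg 4 [211.9°–243.6°] uniform, h=9: θ=230.1° here. β=18.2, B=31.7. 9·18.2/31.7 = 5.1672 → s = 34.1672

34.1672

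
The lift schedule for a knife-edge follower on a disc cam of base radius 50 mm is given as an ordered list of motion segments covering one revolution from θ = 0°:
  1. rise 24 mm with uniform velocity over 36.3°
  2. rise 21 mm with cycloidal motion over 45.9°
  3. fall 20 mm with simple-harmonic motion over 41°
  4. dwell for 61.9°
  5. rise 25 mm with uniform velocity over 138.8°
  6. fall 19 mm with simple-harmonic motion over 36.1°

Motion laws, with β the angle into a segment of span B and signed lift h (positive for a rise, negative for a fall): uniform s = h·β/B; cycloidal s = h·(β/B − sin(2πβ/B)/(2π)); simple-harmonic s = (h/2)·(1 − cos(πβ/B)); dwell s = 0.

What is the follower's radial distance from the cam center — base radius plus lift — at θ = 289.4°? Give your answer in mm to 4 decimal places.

seg 1 [0°–36.3°] uniform, h=24: full span → s += 24 → s = 24.0000
seg 2 [36.3°–82.2°] cycloidal, h=21: full span → s += 21 → s = 45.0000
seg 3 [82.2°–123.2°] simple-harmonic, h=-20: full span → s += -20 → s = 25.0000
seg 4 [123.2°–185.1°] dwell: s stays 25.0000
seg 5 [185.1°–323.9°] uniform, h=25: θ=289.4° here. β=104.3, B=138.8. 25·104.3/138.8 = 18.7860 → s = 43.7860
radial distance = base radius + s = 50 + 43.7860 = 93.7860

93.7860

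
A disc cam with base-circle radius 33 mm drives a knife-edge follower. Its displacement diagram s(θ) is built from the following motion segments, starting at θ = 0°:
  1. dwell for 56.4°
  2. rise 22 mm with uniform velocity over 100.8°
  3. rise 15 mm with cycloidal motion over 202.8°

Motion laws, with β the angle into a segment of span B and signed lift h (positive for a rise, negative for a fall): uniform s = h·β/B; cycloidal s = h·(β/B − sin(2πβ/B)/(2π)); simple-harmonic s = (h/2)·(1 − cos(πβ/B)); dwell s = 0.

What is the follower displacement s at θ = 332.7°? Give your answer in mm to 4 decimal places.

seg 1 [0°–56.4°] dwell: s stays 0.0000
seg 2 [56.4°–157.2°] uniform, h=22: full span → s += 22 → s = 22.0000
seg 3 [157.2°–360°] cycloidal, h=15: θ=332.7° here. β=175.5, B=202.8. 15·(0.8654 − sin(2π·0.8654)/(2π)) = 14.7677 → s = 36.7677

36.7677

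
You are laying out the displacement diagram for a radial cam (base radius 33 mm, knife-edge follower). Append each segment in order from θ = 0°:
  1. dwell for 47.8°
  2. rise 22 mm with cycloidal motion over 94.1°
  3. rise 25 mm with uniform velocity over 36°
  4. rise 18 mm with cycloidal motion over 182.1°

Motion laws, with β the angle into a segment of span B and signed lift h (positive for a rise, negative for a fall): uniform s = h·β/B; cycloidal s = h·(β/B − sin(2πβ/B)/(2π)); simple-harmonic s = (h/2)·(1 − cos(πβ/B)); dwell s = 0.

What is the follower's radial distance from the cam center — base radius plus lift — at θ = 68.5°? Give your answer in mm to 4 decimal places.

seg 1 [0°–47.8°] dwell: s stays 0.0000
seg 2 [47.8°–141.9°] cycloidal, h=22: θ=68.5° here. β=20.7, B=94.1. 22·(0.2200 − sin(2π·0.2200)/(2π)) = 1.4002 → s = 1.4002
radial distance = base radius + s = 33 + 1.4002 = 34.4002

34.4002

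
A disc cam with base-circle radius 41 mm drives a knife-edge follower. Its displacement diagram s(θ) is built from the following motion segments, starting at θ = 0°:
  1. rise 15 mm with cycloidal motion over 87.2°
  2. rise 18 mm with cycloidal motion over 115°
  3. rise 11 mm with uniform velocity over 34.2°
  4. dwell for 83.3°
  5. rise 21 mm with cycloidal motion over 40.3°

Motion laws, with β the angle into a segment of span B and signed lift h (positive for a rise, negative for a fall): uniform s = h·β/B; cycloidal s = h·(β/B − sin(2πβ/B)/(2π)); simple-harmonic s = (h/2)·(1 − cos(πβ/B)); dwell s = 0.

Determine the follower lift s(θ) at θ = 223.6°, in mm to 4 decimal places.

seg 1 [0°–87.2°] cycloidal, h=15: full span → s += 15 → s = 15.0000
seg 2 [87.2°–202.2°] cycloidal, h=18: full span → s += 18 → s = 33.0000
seg 3 [202.2°–236.4°] uniform, h=11: θ=223.6° here. β=21.4, B=34.2. 11·21.4/34.2 = 6.8830 → s = 39.8830

39.8830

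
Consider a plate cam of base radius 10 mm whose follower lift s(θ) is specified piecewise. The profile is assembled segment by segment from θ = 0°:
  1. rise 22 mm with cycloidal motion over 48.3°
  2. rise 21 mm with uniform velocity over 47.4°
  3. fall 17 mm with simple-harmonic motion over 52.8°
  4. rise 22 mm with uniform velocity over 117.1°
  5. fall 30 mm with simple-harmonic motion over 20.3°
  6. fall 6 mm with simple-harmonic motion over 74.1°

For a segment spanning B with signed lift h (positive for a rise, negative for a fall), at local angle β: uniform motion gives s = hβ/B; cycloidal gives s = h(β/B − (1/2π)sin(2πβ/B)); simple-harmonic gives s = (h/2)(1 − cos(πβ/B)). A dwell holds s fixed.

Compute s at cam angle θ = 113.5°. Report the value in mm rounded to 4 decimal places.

seg 1 [0°–48.3°] cycloidal, h=22: full span → s += 22 → s = 22.0000
seg 2 [48.3°–95.7°] uniform, h=21: full span → s += 21 → s = 43.0000
seg 3 [95.7°–148.5°] simple-harmonic, h=-17: θ=113.5° here. β=17.8, B=52.8. -17/2·(1 − cos(π·0.3371)) = -4.3379 → s = 38.6621

38.6621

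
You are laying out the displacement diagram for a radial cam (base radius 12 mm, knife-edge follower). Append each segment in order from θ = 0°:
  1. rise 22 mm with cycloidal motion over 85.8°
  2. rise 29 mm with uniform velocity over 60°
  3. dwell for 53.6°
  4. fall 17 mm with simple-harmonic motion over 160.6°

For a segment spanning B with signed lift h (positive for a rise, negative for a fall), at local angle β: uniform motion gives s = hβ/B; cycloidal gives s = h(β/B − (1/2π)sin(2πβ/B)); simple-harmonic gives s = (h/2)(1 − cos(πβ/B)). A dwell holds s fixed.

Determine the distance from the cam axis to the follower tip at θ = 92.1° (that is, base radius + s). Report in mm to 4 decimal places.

seg 1 [0°–85.8°] cycloidal, h=22: full span → s += 22 → s = 22.0000
seg 2 [85.8°–145.8°] uniform, h=29: θ=92.1° here. β=6.3, B=60. 29·6.3/60 = 3.0450 → s = 25.0450
radial distance = base radius + s = 12 + 25.0450 = 37.0450

37.0450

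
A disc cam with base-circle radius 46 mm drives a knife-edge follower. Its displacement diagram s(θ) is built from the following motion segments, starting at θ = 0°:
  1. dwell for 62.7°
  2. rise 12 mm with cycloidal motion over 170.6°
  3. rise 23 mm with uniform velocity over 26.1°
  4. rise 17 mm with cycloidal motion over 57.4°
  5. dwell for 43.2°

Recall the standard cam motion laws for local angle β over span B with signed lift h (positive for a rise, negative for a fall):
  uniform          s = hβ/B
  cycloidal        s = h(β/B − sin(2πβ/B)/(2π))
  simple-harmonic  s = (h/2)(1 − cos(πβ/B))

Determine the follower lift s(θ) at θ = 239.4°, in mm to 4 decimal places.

seg 1 [0°–62.7°] dwell: s stays 0.0000
seg 2 [62.7°–233.3°] cycloidal, h=12: full span → s += 12 → s = 12.0000
seg 3 [233.3°–259.4°] uniform, h=23: θ=239.4° here. β=6.1, B=26.1. 23·6.1/26.1 = 5.3755 → s = 17.3755

17.3755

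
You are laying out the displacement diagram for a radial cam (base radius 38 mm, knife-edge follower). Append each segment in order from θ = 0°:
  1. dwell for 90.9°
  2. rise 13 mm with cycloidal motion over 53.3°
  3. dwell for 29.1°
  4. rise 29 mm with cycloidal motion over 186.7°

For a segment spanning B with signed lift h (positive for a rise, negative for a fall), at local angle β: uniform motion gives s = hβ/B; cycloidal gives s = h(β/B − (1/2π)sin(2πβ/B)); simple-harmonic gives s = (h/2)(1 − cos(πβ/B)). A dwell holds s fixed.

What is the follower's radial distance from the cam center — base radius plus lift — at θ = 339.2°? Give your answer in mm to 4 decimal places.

seg 1 [0°–90.9°] dwell: s stays 0.0000
seg 2 [90.9°–144.2°] cycloidal, h=13: full span → s += 13 → s = 13.0000
seg 3 [144.2°–173.3°] dwell: s stays 13.0000
seg 4 [173.3°–360°] cycloidal, h=29: θ=339.2° here. β=165.9, B=186.7. 29·(0.8886 − sin(2π·0.8886)/(2π)) = 28.7425 → s = 41.7425
radial distance = base radius + s = 38 + 41.7425 = 79.7425

79.7425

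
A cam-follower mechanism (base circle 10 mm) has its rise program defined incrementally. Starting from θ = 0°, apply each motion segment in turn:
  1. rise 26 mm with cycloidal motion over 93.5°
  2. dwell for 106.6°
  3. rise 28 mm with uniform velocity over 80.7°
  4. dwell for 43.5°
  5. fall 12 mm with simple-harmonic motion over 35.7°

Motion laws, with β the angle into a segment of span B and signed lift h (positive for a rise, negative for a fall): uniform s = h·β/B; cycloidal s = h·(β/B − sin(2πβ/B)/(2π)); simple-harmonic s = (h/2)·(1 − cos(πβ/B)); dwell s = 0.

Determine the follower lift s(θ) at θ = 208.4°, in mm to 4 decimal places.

seg 1 [0°–93.5°] cycloidal, h=26: full span → s += 26 → s = 26.0000
seg 2 [93.5°–200.1°] dwell: s stays 26.0000
seg 3 [200.1°–280.8°] uniform, h=28: θ=208.4° here. β=8.3, B=80.7. 28·8.3/80.7 = 2.8798 → s = 28.8798

28.8798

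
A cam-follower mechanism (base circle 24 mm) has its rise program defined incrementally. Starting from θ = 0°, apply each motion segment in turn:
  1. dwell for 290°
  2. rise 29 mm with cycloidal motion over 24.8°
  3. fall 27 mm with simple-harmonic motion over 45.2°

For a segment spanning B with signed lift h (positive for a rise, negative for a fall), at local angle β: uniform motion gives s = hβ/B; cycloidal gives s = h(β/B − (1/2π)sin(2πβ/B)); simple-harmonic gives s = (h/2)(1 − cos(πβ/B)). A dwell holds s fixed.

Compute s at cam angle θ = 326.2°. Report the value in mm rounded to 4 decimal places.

seg 1 [0°–290°] dwell: s stays 0.0000
seg 2 [290°–314.8°] cycloidal, h=29: full span → s += 29 → s = 29.0000
seg 3 [314.8°–360°] simple-harmonic, h=-27: θ=326.2° here. β=11.4, B=45.2. -27/2·(1 − cos(π·0.2522)) = -4.0206 → s = 24.9794

24.9794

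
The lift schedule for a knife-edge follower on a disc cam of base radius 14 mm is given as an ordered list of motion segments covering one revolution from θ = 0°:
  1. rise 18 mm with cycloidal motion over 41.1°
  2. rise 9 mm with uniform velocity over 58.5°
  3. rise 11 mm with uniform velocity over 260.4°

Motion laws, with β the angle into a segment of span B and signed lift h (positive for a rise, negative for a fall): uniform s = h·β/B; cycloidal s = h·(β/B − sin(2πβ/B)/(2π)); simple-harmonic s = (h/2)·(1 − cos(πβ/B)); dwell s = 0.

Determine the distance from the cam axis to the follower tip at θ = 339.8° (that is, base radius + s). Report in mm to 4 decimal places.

seg 1 [0°–41.1°] cycloidal, h=18: full span → s += 18 → s = 18.0000
seg 2 [41.1°–99.6°] uniform, h=9: full span → s += 9 → s = 27.0000
seg 3 [99.6°–360°] uniform, h=11: θ=339.8° here. β=240.2, B=260.4. 11·240.2/260.4 = 10.1467 → s = 37.1467
radial distance = base radius + s = 14 + 37.1467 = 51.1467

51.1467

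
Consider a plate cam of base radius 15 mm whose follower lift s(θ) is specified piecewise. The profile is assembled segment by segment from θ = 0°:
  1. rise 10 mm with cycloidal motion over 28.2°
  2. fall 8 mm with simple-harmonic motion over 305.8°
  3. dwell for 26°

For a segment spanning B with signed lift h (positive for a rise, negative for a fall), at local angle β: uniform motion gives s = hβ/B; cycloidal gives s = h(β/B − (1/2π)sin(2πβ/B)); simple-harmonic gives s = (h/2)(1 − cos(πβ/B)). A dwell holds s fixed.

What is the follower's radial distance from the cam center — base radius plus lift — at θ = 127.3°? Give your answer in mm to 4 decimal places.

seg 1 [0°–28.2°] cycloidal, h=10: full span → s += 10 → s = 10.0000
seg 2 [28.2°–334°] simple-harmonic, h=-8: θ=127.3° here. β=99.1, B=305.8. -8/2·(1 − cos(π·0.3241)) = -1.9000 → s = 8.1000
radial distance = base radius + s = 15 + 8.1000 = 23.1000

23.1000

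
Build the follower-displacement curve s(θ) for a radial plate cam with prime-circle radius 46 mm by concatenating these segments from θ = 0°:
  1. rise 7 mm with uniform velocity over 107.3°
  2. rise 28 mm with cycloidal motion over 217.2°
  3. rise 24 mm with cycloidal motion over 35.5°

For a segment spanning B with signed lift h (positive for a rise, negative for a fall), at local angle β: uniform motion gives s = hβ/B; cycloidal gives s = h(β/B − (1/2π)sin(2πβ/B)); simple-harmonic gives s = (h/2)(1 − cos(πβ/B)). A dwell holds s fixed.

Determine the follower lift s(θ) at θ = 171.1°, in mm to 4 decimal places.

seg 1 [0°–107.3°] uniform, h=7: full span → s += 7 → s = 7.0000
seg 2 [107.3°–324.5°] cycloidal, h=28: θ=171.1° here. β=63.8, B=217.2. 28·(0.2937 − sin(2π·0.2937)/(2π)) = 3.9356 → s = 10.9356

10.9356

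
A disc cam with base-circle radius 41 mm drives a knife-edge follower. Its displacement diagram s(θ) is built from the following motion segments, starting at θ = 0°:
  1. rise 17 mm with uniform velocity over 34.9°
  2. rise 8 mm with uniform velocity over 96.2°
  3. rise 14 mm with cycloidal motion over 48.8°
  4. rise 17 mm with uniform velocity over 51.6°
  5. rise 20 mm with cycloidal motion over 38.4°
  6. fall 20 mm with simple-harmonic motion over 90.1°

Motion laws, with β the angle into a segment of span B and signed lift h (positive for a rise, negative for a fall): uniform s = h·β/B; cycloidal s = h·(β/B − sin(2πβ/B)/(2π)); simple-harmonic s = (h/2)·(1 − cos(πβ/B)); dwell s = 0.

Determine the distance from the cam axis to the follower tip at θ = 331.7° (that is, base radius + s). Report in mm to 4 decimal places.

seg 1 [0°–34.9°] uniform, h=17: full span → s += 17 → s = 17.0000
seg 2 [34.9°–131.1°] uniform, h=8: full span → s += 8 → s = 25.0000
seg 3 [131.1°–179.9°] cycloidal, h=14: full span → s += 14 → s = 39.0000
seg 4 [179.9°–231.5°] uniform, h=17: full span → s += 17 → s = 56.0000
seg 5 [231.5°–269.9°] cycloidal, h=20: full span → s += 20 → s = 76.0000
seg 6 [269.9°–360°] simple-harmonic, h=-20: θ=331.7° here. β=61.8, B=90.1. -20/2·(1 − cos(π·0.6859)) = -15.5140 → s = 60.4860
radial distance = base radius + s = 41 + 60.4860 = 101.4860

101.4860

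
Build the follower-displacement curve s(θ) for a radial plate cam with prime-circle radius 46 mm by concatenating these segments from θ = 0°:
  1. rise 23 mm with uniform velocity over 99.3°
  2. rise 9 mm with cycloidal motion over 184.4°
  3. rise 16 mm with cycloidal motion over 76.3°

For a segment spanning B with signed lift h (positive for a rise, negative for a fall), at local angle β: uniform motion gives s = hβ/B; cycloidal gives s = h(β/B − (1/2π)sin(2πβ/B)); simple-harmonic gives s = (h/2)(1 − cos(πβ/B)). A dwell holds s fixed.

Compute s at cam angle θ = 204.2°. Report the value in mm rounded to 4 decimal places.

seg 1 [0°–99.3°] uniform, h=23: full span → s += 23 → s = 23.0000
seg 2 [99.3°–283.7°] cycloidal, h=9: θ=204.2° here. β=104.9, B=184.4. 9·(0.5689 − sin(2π·0.5689)/(2π)) = 5.7205 → s = 28.7205

28.7205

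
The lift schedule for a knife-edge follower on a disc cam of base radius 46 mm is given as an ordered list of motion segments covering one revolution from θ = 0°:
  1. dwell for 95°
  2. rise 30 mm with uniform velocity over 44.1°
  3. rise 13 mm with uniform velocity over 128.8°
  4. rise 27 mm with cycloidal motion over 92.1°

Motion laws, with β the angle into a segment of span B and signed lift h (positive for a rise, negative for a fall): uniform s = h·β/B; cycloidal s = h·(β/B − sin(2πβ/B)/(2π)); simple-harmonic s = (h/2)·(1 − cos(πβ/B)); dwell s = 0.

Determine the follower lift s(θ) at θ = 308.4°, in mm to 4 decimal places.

seg 1 [0°–95°] dwell: s stays 0.0000
seg 2 [95°–139.1°] uniform, h=30: full span → s += 30 → s = 30.0000
seg 3 [139.1°–267.9°] uniform, h=13: full span → s += 13 → s = 43.0000
seg 4 [267.9°–360°] cycloidal, h=27: θ=308.4° here. β=40.5, B=92.1. 27·(0.4397 − sin(2π·0.4397)/(2π)) = 10.2845 → s = 53.2845

53.2845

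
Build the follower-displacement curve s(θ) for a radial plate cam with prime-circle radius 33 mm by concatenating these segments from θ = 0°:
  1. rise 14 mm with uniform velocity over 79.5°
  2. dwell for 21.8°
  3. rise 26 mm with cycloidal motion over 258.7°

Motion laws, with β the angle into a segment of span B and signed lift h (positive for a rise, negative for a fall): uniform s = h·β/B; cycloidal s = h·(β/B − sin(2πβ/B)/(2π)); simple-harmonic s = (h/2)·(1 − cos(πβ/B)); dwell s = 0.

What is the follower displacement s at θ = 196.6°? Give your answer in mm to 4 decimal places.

seg 1 [0°–79.5°] uniform, h=14: full span → s += 14 → s = 14.0000
seg 2 [79.5°–101.3°] dwell: s stays 14.0000
seg 3 [101.3°–360°] cycloidal, h=26: θ=196.6° here. β=95.3, B=258.7. 26·(0.3684 − sin(2π·0.3684)/(2π)) = 6.5327 → s = 20.5327

20.5327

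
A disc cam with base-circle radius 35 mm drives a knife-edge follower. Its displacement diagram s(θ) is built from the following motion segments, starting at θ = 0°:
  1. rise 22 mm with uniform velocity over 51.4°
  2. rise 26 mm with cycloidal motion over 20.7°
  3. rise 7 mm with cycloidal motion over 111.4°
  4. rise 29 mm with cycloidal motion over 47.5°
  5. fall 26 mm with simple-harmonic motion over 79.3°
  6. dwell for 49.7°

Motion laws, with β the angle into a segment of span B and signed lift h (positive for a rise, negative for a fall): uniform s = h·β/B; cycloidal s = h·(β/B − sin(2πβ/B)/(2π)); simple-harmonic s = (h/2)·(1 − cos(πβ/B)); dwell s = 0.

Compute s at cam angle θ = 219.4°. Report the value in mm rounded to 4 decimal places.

seg 1 [0°–51.4°] uniform, h=22: full span → s += 22 → s = 22.0000
seg 2 [51.4°–72.1°] cycloidal, h=26: full span → s += 26 → s = 48.0000
seg 3 [72.1°–183.5°] cycloidal, h=7: full span → s += 7 → s = 55.0000
seg 4 [183.5°–231°] cycloidal, h=29: θ=219.4° here. β=35.9, B=47.5. 29·(0.7558 − sin(2π·0.7558)/(2π)) = 26.5303 → s = 81.5303

81.5303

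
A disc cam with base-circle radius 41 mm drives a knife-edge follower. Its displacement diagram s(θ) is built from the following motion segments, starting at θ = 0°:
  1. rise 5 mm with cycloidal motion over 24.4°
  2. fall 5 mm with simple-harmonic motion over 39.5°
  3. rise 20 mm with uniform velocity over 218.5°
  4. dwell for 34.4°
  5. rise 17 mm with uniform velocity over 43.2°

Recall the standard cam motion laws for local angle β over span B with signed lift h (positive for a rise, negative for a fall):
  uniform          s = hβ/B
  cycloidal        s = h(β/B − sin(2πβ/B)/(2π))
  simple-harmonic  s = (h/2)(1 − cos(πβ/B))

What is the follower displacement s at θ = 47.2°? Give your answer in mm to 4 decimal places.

seg 1 [0°–24.4°] cycloidal, h=5: full span → s += 5 → s = 5.0000
seg 2 [24.4°–63.9°] simple-harmonic, h=-5: θ=47.2° here. β=22.8, B=39.5. -5/2·(1 − cos(π·0.5772)) = -3.1005 → s = 1.8995

1.8995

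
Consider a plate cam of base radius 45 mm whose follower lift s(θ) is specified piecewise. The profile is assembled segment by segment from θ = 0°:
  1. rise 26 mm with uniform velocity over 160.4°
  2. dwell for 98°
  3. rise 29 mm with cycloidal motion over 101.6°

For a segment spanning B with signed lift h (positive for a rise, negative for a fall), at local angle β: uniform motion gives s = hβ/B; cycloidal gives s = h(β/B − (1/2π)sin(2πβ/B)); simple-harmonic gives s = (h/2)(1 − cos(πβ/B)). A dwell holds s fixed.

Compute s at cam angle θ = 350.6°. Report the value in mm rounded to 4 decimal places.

seg 1 [0°–160.4°] uniform, h=26: full span → s += 26 → s = 26.0000
seg 2 [160.4°–258.4°] dwell: s stays 26.0000
seg 3 [258.4°–360°] cycloidal, h=29: θ=350.6° here. β=92.2, B=101.6. 29·(0.9075 − sin(2π·0.9075)/(2π)) = 28.8514 → s = 54.8514

54.8514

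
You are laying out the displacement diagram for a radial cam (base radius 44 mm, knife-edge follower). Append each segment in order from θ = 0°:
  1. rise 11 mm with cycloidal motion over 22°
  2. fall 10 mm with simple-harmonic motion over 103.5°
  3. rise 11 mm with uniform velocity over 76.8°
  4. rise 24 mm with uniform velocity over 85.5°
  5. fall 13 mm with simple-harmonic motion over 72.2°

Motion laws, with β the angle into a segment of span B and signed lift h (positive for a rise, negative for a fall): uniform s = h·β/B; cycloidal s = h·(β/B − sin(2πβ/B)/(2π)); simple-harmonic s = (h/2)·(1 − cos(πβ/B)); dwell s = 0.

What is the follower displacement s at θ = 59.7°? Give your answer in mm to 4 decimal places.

seg 1 [0°–22°] cycloidal, h=11: full span → s += 11 → s = 11.0000
seg 2 [22°–125.5°] simple-harmonic, h=-10: θ=59.7° here. β=37.7, B=103.5. -10/2·(1 − cos(π·0.3643)) = -2.9317 → s = 8.0683

8.0683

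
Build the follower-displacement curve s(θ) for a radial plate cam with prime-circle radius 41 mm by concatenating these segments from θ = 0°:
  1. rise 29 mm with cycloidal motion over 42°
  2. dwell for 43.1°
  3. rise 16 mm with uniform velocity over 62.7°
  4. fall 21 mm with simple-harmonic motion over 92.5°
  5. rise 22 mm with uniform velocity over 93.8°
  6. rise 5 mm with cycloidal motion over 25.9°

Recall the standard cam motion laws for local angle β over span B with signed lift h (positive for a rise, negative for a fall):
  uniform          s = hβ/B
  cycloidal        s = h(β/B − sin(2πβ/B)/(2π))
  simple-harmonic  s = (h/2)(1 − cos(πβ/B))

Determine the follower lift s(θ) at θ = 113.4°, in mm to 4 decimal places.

seg 1 [0°–42°] cycloidal, h=29: full span → s += 29 → s = 29.0000
seg 2 [42°–85.1°] dwell: s stays 29.0000
seg 3 [85.1°–147.8°] uniform, h=16: θ=113.4° here. β=28.3, B=62.7. 16·28.3/62.7 = 7.2217 → s = 36.2217

36.2217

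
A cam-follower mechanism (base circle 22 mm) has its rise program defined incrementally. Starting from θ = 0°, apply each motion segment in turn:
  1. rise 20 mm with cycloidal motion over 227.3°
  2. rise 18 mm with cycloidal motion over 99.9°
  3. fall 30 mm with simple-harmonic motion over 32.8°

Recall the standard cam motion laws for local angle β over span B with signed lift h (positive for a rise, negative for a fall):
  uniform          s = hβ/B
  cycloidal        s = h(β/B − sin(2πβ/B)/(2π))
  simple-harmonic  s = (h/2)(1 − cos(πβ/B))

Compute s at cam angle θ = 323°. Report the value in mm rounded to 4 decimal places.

seg 1 [0°–227.3°] cycloidal, h=20: full span → s += 20 → s = 20.0000
seg 2 [227.3°–327.2°] cycloidal, h=18: θ=323° here. β=95.7, B=99.9. 18·(0.9580 − sin(2π·0.9580)/(2π)) = 17.9912 → s = 37.9912

37.9912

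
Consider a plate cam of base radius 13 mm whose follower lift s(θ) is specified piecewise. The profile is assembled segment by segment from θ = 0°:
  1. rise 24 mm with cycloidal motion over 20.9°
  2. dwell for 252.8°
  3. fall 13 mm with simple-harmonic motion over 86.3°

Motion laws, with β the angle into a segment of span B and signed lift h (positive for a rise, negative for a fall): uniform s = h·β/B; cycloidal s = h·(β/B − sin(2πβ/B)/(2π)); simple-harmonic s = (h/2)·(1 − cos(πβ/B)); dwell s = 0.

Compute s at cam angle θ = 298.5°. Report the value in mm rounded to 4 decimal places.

seg 1 [0°–20.9°] cycloidal, h=24: full span → s += 24 → s = 24.0000
seg 2 [20.9°–273.7°] dwell: s stays 24.0000
seg 3 [273.7°–360°] simple-harmonic, h=-13: θ=298.5° here. β=24.8, B=86.3. -13/2·(1 − cos(π·0.2874)) = -2.4738 → s = 21.5262

21.5262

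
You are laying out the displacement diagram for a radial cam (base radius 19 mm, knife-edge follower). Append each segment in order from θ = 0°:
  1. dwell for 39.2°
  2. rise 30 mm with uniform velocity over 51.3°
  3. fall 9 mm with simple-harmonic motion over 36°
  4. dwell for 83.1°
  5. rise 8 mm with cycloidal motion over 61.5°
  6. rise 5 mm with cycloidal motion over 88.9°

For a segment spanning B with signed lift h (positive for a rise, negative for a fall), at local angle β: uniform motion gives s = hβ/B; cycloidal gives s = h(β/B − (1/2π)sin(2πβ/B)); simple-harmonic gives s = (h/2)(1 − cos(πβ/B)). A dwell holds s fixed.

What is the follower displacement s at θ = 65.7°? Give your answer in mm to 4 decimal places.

seg 1 [0°–39.2°] dwell: s stays 0.0000
seg 2 [39.2°–90.5°] uniform, h=30: θ=65.7° here. β=26.5, B=51.3. 30·26.5/51.3 = 15.4971 → s = 15.4971

15.4971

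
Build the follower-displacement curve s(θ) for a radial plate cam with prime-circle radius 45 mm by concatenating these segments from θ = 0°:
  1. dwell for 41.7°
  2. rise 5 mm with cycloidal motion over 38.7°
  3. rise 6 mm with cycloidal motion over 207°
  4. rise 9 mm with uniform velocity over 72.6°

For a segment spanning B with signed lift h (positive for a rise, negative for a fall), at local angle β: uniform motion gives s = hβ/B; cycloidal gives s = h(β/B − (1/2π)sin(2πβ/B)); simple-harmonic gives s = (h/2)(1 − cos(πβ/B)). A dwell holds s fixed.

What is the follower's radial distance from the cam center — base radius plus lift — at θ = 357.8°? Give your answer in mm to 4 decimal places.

seg 1 [0°–41.7°] dwell: s stays 0.0000
seg 2 [41.7°–80.4°] cycloidal, h=5: full span → s += 5 → s = 5.0000
seg 3 [80.4°–287.4°] cycloidal, h=6: full span → s += 6 → s = 11.0000
seg 4 [287.4°–360°] uniform, h=9: θ=357.8° here. β=70.4, B=72.6. 9·70.4/72.6 = 8.7273 → s = 19.7273
radial distance = base radius + s = 45 + 19.7273 = 64.7273

64.7273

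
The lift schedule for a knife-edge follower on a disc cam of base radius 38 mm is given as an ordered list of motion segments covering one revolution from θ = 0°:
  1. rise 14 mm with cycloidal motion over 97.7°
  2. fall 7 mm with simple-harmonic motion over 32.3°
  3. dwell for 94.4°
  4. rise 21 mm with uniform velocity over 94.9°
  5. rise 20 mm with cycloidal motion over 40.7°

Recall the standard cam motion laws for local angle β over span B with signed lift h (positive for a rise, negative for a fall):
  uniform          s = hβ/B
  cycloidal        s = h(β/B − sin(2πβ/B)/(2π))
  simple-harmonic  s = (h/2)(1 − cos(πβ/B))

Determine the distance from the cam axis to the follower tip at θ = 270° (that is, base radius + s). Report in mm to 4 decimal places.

seg 1 [0°–97.7°] cycloidal, h=14: full span → s += 14 → s = 14.0000
seg 2 [97.7°–130°] simple-harmonic, h=-7: full span → s += -7 → s = 7.0000
seg 3 [130°–224.4°] dwell: s stays 7.0000
seg 4 [224.4°–319.3°] uniform, h=21: θ=270° here. β=45.6, B=94.9. 21·45.6/94.9 = 10.0906 → s = 17.0906
radial distance = base radius + s = 38 + 17.0906 = 55.0906

55.0906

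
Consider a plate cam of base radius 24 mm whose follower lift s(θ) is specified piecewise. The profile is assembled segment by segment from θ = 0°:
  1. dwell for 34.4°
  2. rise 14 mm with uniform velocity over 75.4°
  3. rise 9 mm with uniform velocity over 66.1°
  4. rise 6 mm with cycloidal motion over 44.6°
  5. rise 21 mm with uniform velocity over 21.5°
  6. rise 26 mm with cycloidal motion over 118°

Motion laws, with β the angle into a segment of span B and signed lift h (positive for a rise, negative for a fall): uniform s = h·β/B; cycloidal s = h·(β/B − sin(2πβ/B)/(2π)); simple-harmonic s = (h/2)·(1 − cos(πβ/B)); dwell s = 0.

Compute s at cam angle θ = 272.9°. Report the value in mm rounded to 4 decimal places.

seg 1 [0°–34.4°] dwell: s stays 0.0000
seg 2 [34.4°–109.8°] uniform, h=14: full span → s += 14 → s = 14.0000
seg 3 [109.8°–175.9°] uniform, h=9: full span → s += 9 → s = 23.0000
seg 4 [175.9°–220.5°] cycloidal, h=6: full span → s += 6 → s = 29.0000
seg 5 [220.5°–242°] uniform, h=21: full span → s += 21 → s = 50.0000
seg 6 [242°–360°] cycloidal, h=26: θ=272.9° here. β=30.9, B=118. 26·(0.2619 − sin(2π·0.2619)/(2π)) = 2.6819 → s = 52.6819

52.6819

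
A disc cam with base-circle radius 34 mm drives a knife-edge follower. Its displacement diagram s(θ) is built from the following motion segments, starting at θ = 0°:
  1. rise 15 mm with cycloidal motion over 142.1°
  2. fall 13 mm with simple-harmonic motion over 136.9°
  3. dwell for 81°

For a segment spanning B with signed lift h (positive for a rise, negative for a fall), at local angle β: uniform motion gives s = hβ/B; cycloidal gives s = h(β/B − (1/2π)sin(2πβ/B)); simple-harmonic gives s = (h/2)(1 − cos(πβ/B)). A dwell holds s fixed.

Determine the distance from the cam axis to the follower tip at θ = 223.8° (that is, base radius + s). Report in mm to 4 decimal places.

seg 1 [0°–142.1°] cycloidal, h=15: full span → s += 15 → s = 15.0000
seg 2 [142.1°–279°] simple-harmonic, h=-13: θ=223.8° here. β=81.7, B=136.9. -13/2·(1 − cos(π·0.5968)) = -8.4461 → s = 6.5539
radial distance = base radius + s = 34 + 6.5539 = 40.5539

40.5539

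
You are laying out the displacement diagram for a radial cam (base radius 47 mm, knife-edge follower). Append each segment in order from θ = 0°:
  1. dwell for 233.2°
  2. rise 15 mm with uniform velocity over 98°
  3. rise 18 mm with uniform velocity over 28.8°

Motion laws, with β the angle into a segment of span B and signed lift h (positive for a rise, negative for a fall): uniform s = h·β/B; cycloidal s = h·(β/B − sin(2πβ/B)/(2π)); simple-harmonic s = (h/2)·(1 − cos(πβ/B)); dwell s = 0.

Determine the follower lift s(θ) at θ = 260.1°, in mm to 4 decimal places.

seg 1 [0°–233.2°] dwell: s stays 0.0000
seg 2 [233.2°–331.2°] uniform, h=15: θ=260.1° here. β=26.9, B=98. 15·26.9/98 = 4.1173 → s = 4.1173

4.1173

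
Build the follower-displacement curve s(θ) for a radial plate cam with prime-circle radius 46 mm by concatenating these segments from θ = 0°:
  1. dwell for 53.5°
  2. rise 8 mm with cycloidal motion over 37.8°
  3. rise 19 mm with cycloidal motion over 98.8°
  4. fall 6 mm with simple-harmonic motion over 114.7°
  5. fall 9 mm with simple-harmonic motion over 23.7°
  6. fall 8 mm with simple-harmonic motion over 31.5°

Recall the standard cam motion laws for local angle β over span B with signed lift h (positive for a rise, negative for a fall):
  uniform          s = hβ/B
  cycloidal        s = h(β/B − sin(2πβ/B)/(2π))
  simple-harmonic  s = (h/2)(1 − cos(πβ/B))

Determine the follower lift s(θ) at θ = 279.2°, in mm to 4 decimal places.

seg 1 [0°–53.5°] dwell: s stays 0.0000
seg 2 [53.5°–91.3°] cycloidal, h=8: full span → s += 8 → s = 8.0000
seg 3 [91.3°–190.1°] cycloidal, h=19: full span → s += 19 → s = 27.0000
seg 4 [190.1°–304.8°] simple-harmonic, h=-6: θ=279.2° here. β=89.1, B=114.7. -6/2·(1 − cos(π·0.7768)) = -5.2923 → s = 21.7077

21.7077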